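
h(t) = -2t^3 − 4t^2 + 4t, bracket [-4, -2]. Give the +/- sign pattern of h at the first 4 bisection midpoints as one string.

midpoint -3: h = 6 > 0 → [-3, -2]
midpoint -2.5: h = -3.75 < 0 → [-3, -2.5]
midpoint -2.75: h = 0.34375 > 0 → [-2.75, -2.5]
midpoint -2.625: h = -1.8867 < 0 → [-2.75, -2.625]

+-+-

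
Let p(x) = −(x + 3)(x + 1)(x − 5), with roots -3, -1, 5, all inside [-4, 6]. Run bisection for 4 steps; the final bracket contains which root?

x = 1 gives p = 32, positive; keep [1, 6]
x = 3.5 gives p = 43.875, positive; keep [3.5, 6]
x = 4.75 gives p = 11.140625, positive; keep [4.75, 6]
x = 5.375 gives p = -20.0215, negative; keep [4.75, 5.375]

5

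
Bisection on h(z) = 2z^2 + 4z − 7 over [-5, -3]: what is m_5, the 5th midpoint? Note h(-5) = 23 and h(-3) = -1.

-3.0625

m = -4, h(m) = 9 (+); new bracket [-4, -3]
m = -3.5, h(m) = 3.5 (+); new bracket [-3.5, -3]
m = -3.25, h(m) = 1.125 (+); new bracket [-3.25, -3]
m = -3.125, h(m) = 0.0312 (+); new bracket [-3.125, -3]
m = -3.0625, h(m) = -0.4922 (−); new bracket [-3.125, -3.0625]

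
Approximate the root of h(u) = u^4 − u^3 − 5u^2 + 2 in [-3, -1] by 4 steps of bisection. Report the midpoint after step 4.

midpoint -2: h = 6 > 0 → [-2, -1]
midpoint -1.5: h = -0.8125 < 0 → [-2, -1.5]
midpoint -1.75: h = 1.425781 > 0 → [-1.75, -1.5]
midpoint -1.625: h = 0.0608 > 0 → [-1.625, -1.5]

-1.625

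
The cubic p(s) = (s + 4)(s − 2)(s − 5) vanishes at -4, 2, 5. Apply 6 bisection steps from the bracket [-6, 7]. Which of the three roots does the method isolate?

-4

midpoint 0.5: p = 30.375 > 0 → [-6, 0.5]
midpoint -2.75: p = 46.015625 > 0 → [-6, -2.75]
midpoint -4.375: p = -22.412109 < 0 → [-4.375, -2.75]
midpoint -3.5625: p = 20.8376 > 0 → [-4.375, -3.5625]
midpoint -3.96875: p = 1.6729 > 0 → [-4.375, -3.96875]
midpoint -4.171875: p = -9.7294 < 0 → [-4.171875, -3.96875]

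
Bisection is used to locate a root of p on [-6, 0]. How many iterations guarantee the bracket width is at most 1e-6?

23

Width after n steps is 6/2^n. Need 2^n ≥ 6/1e-6 = 6000000.
2^22 = 4194304 < 6000000 ≤ 2^23 = 8388608, so n = 23.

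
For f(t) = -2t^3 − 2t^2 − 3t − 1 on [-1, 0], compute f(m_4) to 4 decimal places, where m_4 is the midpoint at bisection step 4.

0.0972

t = -0.5 gives f = 0.25, positive; keep [-0.5, 0]
t = -0.25 gives f = -0.34375, negative; keep [-0.5, -0.25]
t = -0.375 gives f = -0.050781, negative; keep [-0.5, -0.375]
t = -0.4375 gives f = 0.0972, positive; keep [-0.4375, -0.375]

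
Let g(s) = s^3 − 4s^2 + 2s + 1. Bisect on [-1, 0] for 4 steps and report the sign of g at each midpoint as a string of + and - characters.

midpoint -0.5: g = -1.125 < 0 → [-0.5, 0]
midpoint -0.25: g = 0.234375 > 0 → [-0.5, -0.25]
midpoint -0.375: g = -0.365234 < 0 → [-0.375, -0.25]
midpoint -0.3125: g = -0.0461 < 0 → [-0.3125, -0.25]

-+--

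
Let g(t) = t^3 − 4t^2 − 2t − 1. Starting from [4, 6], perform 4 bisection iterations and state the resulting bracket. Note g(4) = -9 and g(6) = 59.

midpoint 5: g = 14 > 0 → [4, 5]
midpoint 4.5: g = 0.125 > 0 → [4, 4.5]
midpoint 4.25: g = -4.984375 < 0 → [4.25, 4.5]
midpoint 4.375: g = -2.5723 < 0 → [4.375, 4.5]

[4.375, 4.5]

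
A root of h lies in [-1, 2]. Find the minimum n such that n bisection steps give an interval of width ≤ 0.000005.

20

Width after n steps is 3/2^n. Need 2^n ≥ 3/0.000005 = 600000.
2^19 = 524288 < 600000 ≤ 2^20 = 1048576, so n = 20.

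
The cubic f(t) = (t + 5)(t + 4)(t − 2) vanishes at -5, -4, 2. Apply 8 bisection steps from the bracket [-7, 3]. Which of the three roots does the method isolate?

2

f(-2) = -24 < 0, so the root lies in [-2, 3]
f(0.5) = -37.125 < 0, so the root lies in [0.5, 3]
f(1.75) = -9.703125 < 0, so the root lies in [1.75, 3]
f(2.375) = 17.6309 > 0, so the root lies in [1.75, 2.375]
f(2.0625) = 2.676 > 0, so the root lies in [1.75, 2.0625]
f(1.90625) = -3.8241 < 0, so the root lies in [1.90625, 2.0625]
f(1.984375) = -0.6531 < 0, so the root lies in [1.984375, 2.0625]
f(2.0234375) = 0.9915 > 0, so the root lies in [1.984375, 2.0234375]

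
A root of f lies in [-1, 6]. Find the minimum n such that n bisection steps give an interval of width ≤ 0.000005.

21

Width after n steps is 7/2^n. Need 2^n ≥ 7/0.000005 = 1400000.
2^20 = 1048576 < 1400000 ≤ 2^21 = 2097152, so n = 21.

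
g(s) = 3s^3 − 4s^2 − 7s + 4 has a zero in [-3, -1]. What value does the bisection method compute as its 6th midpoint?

g(-2) = -22 < 0, so the root lies in [-2, -1]
g(-1.5) = -4.625 < 0, so the root lies in [-1.5, -1]
g(-1.25) = 0.640625 > 0, so the root lies in [-1.5, -1.25]
g(-1.375) = -1.7363 < 0, so the root lies in [-1.375, -1.25]
g(-1.3125) = -0.4861 < 0, so the root lies in [-1.3125, -1.25]
g(-1.28125) = 0.0924 > 0, so the root lies in [-1.3125, -1.28125]

-1.28125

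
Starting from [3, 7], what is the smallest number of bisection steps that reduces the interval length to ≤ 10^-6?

Width after n steps is 4/2^n. Need 2^n ≥ 4/10^-6 = 4000000.
2^21 = 2097152 < 4000000 ≤ 2^22 = 4194304, so n = 22.

22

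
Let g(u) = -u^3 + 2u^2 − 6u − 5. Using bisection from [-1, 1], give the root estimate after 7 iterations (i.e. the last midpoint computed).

u = 0 gives g = -5, negative; keep [-1, 0]
u = -0.5 gives g = -1.375, negative; keep [-1, -0.5]
u = -0.75 gives g = 1.046875, positive; keep [-0.75, -0.5]
u = -0.625 gives g = -0.2246, negative; keep [-0.75, -0.625]
u = -0.6875 gives g = 0.3953, positive; keep [-0.6875, -0.625]
u = -0.65625 gives g = 0.0815, positive; keep [-0.65625, -0.625]
u = -0.640625 gives g = -0.0725, negative; keep [-0.65625, -0.640625]

-0.640625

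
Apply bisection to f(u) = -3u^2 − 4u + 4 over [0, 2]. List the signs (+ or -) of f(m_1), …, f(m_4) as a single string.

-+-+

f(1) = -3 < 0, so the root lies in [0, 1]
f(0.5) = 1.25 > 0, so the root lies in [0.5, 1]
f(0.75) = -0.6875 < 0, so the root lies in [0.5, 0.75]
f(0.625) = 0.3281 > 0, so the root lies in [0.625, 0.75]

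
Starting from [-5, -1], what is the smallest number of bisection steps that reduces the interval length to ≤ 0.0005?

13

Width after n steps is 4/2^n. Need 2^n ≥ 4/0.0005 = 8000.
2^12 = 4096 < 8000 ≤ 2^13 = 8192, so n = 13.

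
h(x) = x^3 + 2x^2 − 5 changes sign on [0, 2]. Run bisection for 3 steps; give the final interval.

[1, 1.25]

m = 1, h(m) = -2 (−); new bracket [1, 2]
m = 1.5, h(m) = 2.875 (+); new bracket [1, 1.5]
m = 1.25, h(m) = 0.078125 (+); new bracket [1, 1.25]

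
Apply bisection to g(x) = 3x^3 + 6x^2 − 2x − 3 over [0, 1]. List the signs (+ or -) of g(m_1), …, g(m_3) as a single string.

-+-

m = 0.5, g(m) = -2.125 (−); new bracket [0.5, 1]
m = 0.75, g(m) = 0.140625 (+); new bracket [0.5, 0.75]
m = 0.625, g(m) = -1.173828 (−); new bracket [0.625, 0.75]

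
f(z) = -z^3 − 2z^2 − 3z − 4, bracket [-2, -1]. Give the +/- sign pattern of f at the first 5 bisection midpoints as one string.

z = -1.5 gives f = -0.625, negative; keep [-2, -1.5]
z = -1.75 gives f = 0.484375, positive; keep [-1.75, -1.5]
z = -1.625 gives f = -0.115234, negative; keep [-1.75, -1.625]
z = -1.6875 gives f = 0.1726, positive; keep [-1.6875, -1.625]
z = -1.65625 gives f = 0.0258, positive; keep [-1.65625, -1.625]

-+-++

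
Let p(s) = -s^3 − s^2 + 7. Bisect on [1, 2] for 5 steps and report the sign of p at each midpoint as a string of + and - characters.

p(1.5) = 1.375 > 0, so the root lies in [1.5, 2]
p(1.75) = -1.421875 < 0, so the root lies in [1.5, 1.75]
p(1.625) = 0.068359 > 0, so the root lies in [1.625, 1.75]
p(1.6875) = -0.6531 < 0, so the root lies in [1.625, 1.6875]
p(1.65625) = -0.2865 < 0, so the root lies in [1.625, 1.65625]

+-+--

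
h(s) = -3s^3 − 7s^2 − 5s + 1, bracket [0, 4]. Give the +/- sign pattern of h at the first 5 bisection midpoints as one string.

----+

m = 2, h(m) = -61 (−); new bracket [0, 2]
m = 1, h(m) = -14 (−); new bracket [0, 1]
m = 0.5, h(m) = -3.625 (−); new bracket [0, 0.5]
m = 0.25, h(m) = -0.7344 (−); new bracket [0, 0.25]
m = 0.125, h(m) = 0.2598 (+); new bracket [0.125, 0.25]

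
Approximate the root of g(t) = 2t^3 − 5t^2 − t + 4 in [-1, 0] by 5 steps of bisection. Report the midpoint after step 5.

-0.84375

midpoint -0.5: g = 3 > 0 → [-1, -0.5]
midpoint -0.75: g = 1.09375 > 0 → [-1, -0.75]
midpoint -0.875: g = -0.292969 < 0 → [-0.875, -0.75]
midpoint -0.8125: g = 0.439 > 0 → [-0.875, -0.8125]
midpoint -0.84375: g = 0.0828 > 0 → [-0.875, -0.84375]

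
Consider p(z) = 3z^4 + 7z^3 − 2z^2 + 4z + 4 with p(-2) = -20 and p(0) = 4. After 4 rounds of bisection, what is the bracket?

z = -1 gives p = -6, negative; keep [-1, 0]
z = -0.5 gives p = 0.8125, positive; keep [-1, -0.5]
z = -0.75 gives p = -2.128906, negative; keep [-0.75, -0.5]
z = -0.625 gives p = -0.5325, negative; keep [-0.625, -0.5]

[-0.625, -0.5]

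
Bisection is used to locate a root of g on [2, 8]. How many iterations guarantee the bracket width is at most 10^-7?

26

Width after n steps is 6/2^n. Need 2^n ≥ 6/10^-7 = 60000000.
2^25 = 33554432 < 60000000 ≤ 2^26 = 67108864, so n = 26.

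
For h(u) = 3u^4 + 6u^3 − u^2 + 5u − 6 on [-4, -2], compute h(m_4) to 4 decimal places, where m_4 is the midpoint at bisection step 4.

m = -3, h(m) = 51 (+); new bracket [-3, -2]
m = -2.5, h(m) = -1.3125 (−); new bracket [-3, -2.5]
m = -2.75, h(m) = 19.480469 (+); new bracket [-2.75, -2.5]
m = -2.625, h(m) = 7.8992 (+); new bracket [-2.625, -2.5]

7.8992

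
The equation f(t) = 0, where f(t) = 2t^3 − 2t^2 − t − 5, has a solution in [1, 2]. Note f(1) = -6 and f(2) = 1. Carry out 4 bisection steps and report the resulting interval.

[1.875, 1.9375]

midpoint 1.5: f = -4.25 < 0 → [1.5, 2]
midpoint 1.75: f = -2.15625 < 0 → [1.75, 2]
midpoint 1.875: f = -0.722656 < 0 → [1.875, 2]
midpoint 1.9375: f = 0.1011 > 0 → [1.875, 1.9375]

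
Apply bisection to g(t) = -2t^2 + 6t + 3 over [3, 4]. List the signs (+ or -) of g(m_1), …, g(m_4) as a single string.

-++-

g(3.5) = -0.5 < 0, so the root lies in [3, 3.5]
g(3.25) = 1.375 > 0, so the root lies in [3.25, 3.5]
g(3.375) = 0.46875 > 0, so the root lies in [3.375, 3.5]
g(3.4375) = -0.0078 < 0, so the root lies in [3.375, 3.4375]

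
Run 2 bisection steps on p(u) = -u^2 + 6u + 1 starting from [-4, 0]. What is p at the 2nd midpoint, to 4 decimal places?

u = -2 gives p = -15, negative; keep [-2, 0]
u = -1 gives p = -6, negative; keep [-1, 0]

-6.0000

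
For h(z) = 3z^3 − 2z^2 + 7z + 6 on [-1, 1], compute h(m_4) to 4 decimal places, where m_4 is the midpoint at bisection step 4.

m = 0, h(m) = 6 (+); new bracket [-1, 0]
m = -0.5, h(m) = 1.625 (+); new bracket [-1, -0.5]
m = -0.75, h(m) = -1.640625 (−); new bracket [-0.75, -0.5]
m = -0.625, h(m) = 0.1113 (+); new bracket [-0.75, -0.625]

0.1113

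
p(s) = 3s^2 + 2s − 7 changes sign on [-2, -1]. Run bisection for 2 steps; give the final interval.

m = -1.5, p(m) = -3.25 (−); new bracket [-2, -1.5]
m = -1.75, p(m) = -1.3125 (−); new bracket [-2, -1.75]

[-2, -1.75]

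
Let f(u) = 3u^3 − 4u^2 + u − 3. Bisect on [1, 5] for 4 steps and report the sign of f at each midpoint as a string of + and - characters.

++-+

m = 3, f(m) = 45 (+); new bracket [1, 3]
m = 2, f(m) = 7 (+); new bracket [1, 2]
m = 1.5, f(m) = -0.375 (−); new bracket [1.5, 2]
m = 1.75, f(m) = 2.5781 (+); new bracket [1.5, 1.75]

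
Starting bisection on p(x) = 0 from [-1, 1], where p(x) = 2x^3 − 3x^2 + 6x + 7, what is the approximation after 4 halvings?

m = 0, p(m) = 7 (+); new bracket [-1, 0]
m = -0.5, p(m) = 3 (+); new bracket [-1, -0.5]
m = -0.75, p(m) = -0.03125 (−); new bracket [-0.75, -0.5]
m = -0.625, p(m) = 1.5898 (+); new bracket [-0.75, -0.625]

-0.625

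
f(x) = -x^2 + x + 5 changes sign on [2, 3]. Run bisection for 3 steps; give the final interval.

x = 2.5 gives f = 1.25, positive; keep [2.5, 3]
x = 2.75 gives f = 0.1875, positive; keep [2.75, 3]
x = 2.875 gives f = -0.390625, negative; keep [2.75, 2.875]

[2.75, 2.875]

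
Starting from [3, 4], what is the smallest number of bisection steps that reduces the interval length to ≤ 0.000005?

Width after n steps is 1/2^n. Need 2^n ≥ 1/0.000005 = 200000.
2^17 = 131072 < 200000 ≤ 2^18 = 262144, so n = 18.

18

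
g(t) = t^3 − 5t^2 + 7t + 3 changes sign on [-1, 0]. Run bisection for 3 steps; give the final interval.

[-0.375, -0.25]

g(-0.5) = -1.875 < 0, so the root lies in [-0.5, 0]
g(-0.25) = 0.921875 > 0, so the root lies in [-0.5, -0.25]
g(-0.375) = -0.380859 < 0, so the root lies in [-0.375, -0.25]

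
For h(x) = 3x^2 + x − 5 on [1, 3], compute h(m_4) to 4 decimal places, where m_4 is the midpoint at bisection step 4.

-0.0781

midpoint 2: h = 9 > 0 → [1, 2]
midpoint 1.5: h = 3.25 > 0 → [1, 1.5]
midpoint 1.25: h = 0.9375 > 0 → [1, 1.25]
midpoint 1.125: h = -0.0781 < 0 → [1.125, 1.25]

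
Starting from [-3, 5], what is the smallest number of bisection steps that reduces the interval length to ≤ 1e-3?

Width after n steps is 8/2^n. Need 2^n ≥ 8/1e-3 = 8000.
2^12 = 4096 < 8000 ≤ 2^13 = 8192, so n = 13.

13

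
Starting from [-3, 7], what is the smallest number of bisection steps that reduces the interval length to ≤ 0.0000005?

Width after n steps is 10/2^n. Need 2^n ≥ 10/0.0000005 = 20000000.
2^24 = 16777216 < 20000000 ≤ 2^25 = 33554432, so n = 25.

25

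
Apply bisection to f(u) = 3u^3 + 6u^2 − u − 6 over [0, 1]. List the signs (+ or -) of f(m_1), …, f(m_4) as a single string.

---+

midpoint 0.5: f = -4.625 < 0 → [0.5, 1]
midpoint 0.75: f = -2.109375 < 0 → [0.75, 1]
midpoint 0.875: f = -0.271484 < 0 → [0.875, 1]
midpoint 0.9375: f = 0.8079 > 0 → [0.875, 0.9375]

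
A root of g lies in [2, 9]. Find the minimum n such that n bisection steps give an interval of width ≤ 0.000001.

Width after n steps is 7/2^n. Need 2^n ≥ 7/0.000001 = 7000000.
2^22 = 4194304 < 7000000 ≤ 2^23 = 8388608, so n = 23.

23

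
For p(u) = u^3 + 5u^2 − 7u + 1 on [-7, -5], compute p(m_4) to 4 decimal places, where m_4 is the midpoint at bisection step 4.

1.6699

p(-6) = 7 > 0, so the root lies in [-7, -6]
p(-6.5) = -16.875 < 0, so the root lies in [-6.5, -6]
p(-6.25) = -4.078125 < 0, so the root lies in [-6.25, -6]
p(-6.125) = 1.6699 > 0, so the root lies in [-6.25, -6.125]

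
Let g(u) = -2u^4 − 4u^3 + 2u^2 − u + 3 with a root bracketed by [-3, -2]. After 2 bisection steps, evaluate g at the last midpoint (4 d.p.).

midpoint -2.5: g = 2.375 > 0 → [-3, -2.5]
midpoint -2.75: g = -10.320312 < 0 → [-2.75, -2.5]

-10.3203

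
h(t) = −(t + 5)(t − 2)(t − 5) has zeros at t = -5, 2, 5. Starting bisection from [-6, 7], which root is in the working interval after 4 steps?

-5

midpoint 0.5: h = -37.125 < 0 → [-6, 0.5]
midpoint -2.75: h = -82.828125 < 0 → [-6, -2.75]
midpoint -4.375: h = -37.353516 < 0 → [-6, -4.375]
midpoint -5.1875: h = 13.7292 > 0 → [-5.1875, -4.375]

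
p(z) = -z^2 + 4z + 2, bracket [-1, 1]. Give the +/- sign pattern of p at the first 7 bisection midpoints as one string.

+-+++--

z = 0 gives p = 2, positive; keep [-1, 0]
z = -0.5 gives p = -0.25, negative; keep [-0.5, 0]
z = -0.25 gives p = 0.9375, positive; keep [-0.5, -0.25]
z = -0.375 gives p = 0.3594, positive; keep [-0.5, -0.375]
z = -0.4375 gives p = 0.0586, positive; keep [-0.5, -0.4375]
z = -0.46875 gives p = -0.0947, negative; keep [-0.46875, -0.4375]
z = -0.453125 gives p = -0.0178, negative; keep [-0.453125, -0.4375]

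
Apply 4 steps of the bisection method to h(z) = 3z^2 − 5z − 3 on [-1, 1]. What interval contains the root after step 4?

m = 0, h(m) = -3 (−); new bracket [-1, 0]
m = -0.5, h(m) = 0.25 (+); new bracket [-0.5, 0]
m = -0.25, h(m) = -1.5625 (−); new bracket [-0.5, -0.25]
m = -0.375, h(m) = -0.7031 (−); new bracket [-0.5, -0.375]

[-0.5, -0.375]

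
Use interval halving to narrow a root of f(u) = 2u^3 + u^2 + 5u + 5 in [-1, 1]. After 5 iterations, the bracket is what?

[-0.9375, -0.875]

f(0) = 5 > 0, so the root lies in [-1, 0]
f(-0.5) = 2.5 > 0, so the root lies in [-1, -0.5]
f(-0.75) = 0.96875 > 0, so the root lies in [-1, -0.75]
f(-0.875) = 0.0508 > 0, so the root lies in [-1, -0.875]
f(-0.9375) = -0.4565 < 0, so the root lies in [-0.9375, -0.875]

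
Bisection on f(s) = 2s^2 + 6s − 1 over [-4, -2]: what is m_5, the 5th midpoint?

-3.1875

f(-3) = -1 < 0, so the root lies in [-4, -3]
f(-3.5) = 2.5 > 0, so the root lies in [-3.5, -3]
f(-3.25) = 0.625 > 0, so the root lies in [-3.25, -3]
f(-3.125) = -0.2188 < 0, so the root lies in [-3.25, -3.125]
f(-3.1875) = 0.1953 > 0, so the root lies in [-3.1875, -3.125]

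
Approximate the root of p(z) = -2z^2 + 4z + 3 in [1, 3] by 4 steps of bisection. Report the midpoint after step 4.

2.625

midpoint 2: p = 3 > 0 → [2, 3]
midpoint 2.5: p = 0.5 > 0 → [2.5, 3]
midpoint 2.75: p = -1.125 < 0 → [2.5, 2.75]
midpoint 2.625: p = -0.2812 < 0 → [2.5, 2.625]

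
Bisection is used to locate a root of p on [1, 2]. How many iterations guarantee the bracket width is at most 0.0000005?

Width after n steps is 1/2^n. Need 2^n ≥ 1/0.0000005 = 2000000.
2^20 = 1048576 < 2000000 ≤ 2^21 = 2097152, so n = 21.

21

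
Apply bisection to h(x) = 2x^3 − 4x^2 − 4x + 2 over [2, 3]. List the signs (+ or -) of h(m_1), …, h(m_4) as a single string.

-++-

m = 2.5, h(m) = -1.75 (−); new bracket [2.5, 3]
m = 2.75, h(m) = 2.34375 (+); new bracket [2.5, 2.75]
m = 2.625, h(m) = 0.113281 (+); new bracket [2.5, 2.625]
m = 2.5625, h(m) = -0.8628 (−); new bracket [2.5625, 2.625]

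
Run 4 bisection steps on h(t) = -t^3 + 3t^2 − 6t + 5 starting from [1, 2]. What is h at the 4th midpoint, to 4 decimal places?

t = 1.5 gives h = -0.625, negative; keep [1, 1.5]
t = 1.25 gives h = 0.234375, positive; keep [1.25, 1.5]
t = 1.375 gives h = -0.177734, negative; keep [1.25, 1.375]
t = 1.3125 gives h = 0.032, positive; keep [1.3125, 1.375]

0.0320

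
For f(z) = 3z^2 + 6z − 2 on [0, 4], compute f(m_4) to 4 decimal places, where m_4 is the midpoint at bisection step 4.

midpoint 2: f = 22 > 0 → [0, 2]
midpoint 1: f = 7 > 0 → [0, 1]
midpoint 0.5: f = 1.75 > 0 → [0, 0.5]
midpoint 0.25: f = -0.3125 < 0 → [0.25, 0.5]

-0.3125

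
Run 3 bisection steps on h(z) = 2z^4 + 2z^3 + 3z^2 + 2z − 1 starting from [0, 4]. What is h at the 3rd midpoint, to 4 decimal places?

z = 2 gives h = 63, positive; keep [0, 2]
z = 1 gives h = 8, positive; keep [0, 1]
z = 0.5 gives h = 1.125, positive; keep [0, 0.5]

1.1250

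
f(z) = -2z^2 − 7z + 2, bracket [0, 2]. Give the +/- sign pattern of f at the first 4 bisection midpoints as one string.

m = 1, f(m) = -7 (−); new bracket [0, 1]
m = 0.5, f(m) = -2 (−); new bracket [0, 0.5]
m = 0.25, f(m) = 0.125 (+); new bracket [0.25, 0.5]
m = 0.375, f(m) = -0.9062 (−); new bracket [0.25, 0.375]

--+-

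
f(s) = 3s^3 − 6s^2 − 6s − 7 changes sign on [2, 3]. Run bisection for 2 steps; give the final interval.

[2.75, 3]

midpoint 2.5: f = -12.625 < 0 → [2.5, 3]
midpoint 2.75: f = -6.484375 < 0 → [2.75, 3]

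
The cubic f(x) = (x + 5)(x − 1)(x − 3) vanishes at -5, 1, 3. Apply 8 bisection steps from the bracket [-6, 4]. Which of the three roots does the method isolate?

-5

x = -1 gives f = 32, positive; keep [-6, -1]
x = -3.5 gives f = 43.875, positive; keep [-6, -3.5]
x = -4.75 gives f = 11.140625, positive; keep [-6, -4.75]
x = -5.375 gives f = -20.0215, negative; keep [-5.375, -4.75]
x = -5.0625 gives f = -3.0549, negative; keep [-5.0625, -4.75]
x = -4.90625 gives f = 4.3778, positive; keep [-5.0625, -4.90625]
x = -4.984375 gives f = 0.7466, positive; keep [-5.0625, -4.984375]
x = -5.0234375 gives f = -1.1327, negative; keep [-5.0234375, -4.984375]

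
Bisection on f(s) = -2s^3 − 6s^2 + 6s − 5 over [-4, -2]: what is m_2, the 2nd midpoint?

-3.5

s = -3 gives f = -23, negative; keep [-4, -3]
s = -3.5 gives f = -13.75, negative; keep [-4, -3.5]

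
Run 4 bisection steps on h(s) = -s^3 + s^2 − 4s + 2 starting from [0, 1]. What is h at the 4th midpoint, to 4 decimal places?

-0.1116

m = 0.5, h(m) = 0.125 (+); new bracket [0.5, 1]
m = 0.75, h(m) = -0.859375 (−); new bracket [0.5, 0.75]
m = 0.625, h(m) = -0.353516 (−); new bracket [0.5, 0.625]
m = 0.5625, h(m) = -0.1116 (−); new bracket [0.5, 0.5625]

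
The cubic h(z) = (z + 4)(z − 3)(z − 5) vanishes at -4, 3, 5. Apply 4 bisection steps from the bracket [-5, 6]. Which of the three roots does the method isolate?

-4

z = 0.5 gives h = 50.625, positive; keep [-5, 0.5]
z = -2.25 gives h = 66.609375, positive; keep [-5, -2.25]
z = -3.625 gives h = 21.427734, positive; keep [-5, -3.625]
z = -4.3125 gives h = -21.2805, negative; keep [-4.3125, -3.625]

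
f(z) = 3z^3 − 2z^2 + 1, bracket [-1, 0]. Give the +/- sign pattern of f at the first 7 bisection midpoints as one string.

f(-0.5) = 0.125 > 0, so the root lies in [-1, -0.5]
f(-0.75) = -1.390625 < 0, so the root lies in [-0.75, -0.5]
f(-0.625) = -0.513672 < 0, so the root lies in [-0.625, -0.5]
f(-0.5625) = -0.1667 < 0, so the root lies in [-0.5625, -0.5]
f(-0.53125) = -0.0143 < 0, so the root lies in [-0.53125, -0.5]
f(-0.515625) = 0.057 > 0, so the root lies in [-0.53125, -0.515625]
f(-0.5234375) = 0.0218 > 0, so the root lies in [-0.53125, -0.5234375]

+----++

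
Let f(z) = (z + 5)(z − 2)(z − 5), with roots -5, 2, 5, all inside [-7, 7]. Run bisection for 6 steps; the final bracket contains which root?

midpoint 0: f = 50 > 0 → [-7, 0]
midpoint -3.5: f = 70.125 > 0 → [-7, -3.5]
midpoint -5.25: f = -18.578125 < 0 → [-5.25, -3.5]
midpoint -4.375: f = 37.3535 > 0 → [-5.25, -4.375]
midpoint -4.8125: f = 12.5339 > 0 → [-5.25, -4.8125]
midpoint -5.03125: f = -2.2041 < 0 → [-5.03125, -4.8125]

-5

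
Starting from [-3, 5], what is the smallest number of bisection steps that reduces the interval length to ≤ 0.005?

Width after n steps is 8/2^n. Need 2^n ≥ 8/0.005 = 1600.
2^10 = 1024 < 1600 ≤ 2^11 = 2048, so n = 11.

11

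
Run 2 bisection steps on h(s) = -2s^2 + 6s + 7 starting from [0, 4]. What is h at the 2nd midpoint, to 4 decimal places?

h(2) = 11 > 0, so the root lies in [2, 4]
h(3) = 7 > 0, so the root lies in [3, 4]

7.0000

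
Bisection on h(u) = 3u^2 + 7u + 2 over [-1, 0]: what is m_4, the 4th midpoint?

u = -0.5 gives h = -0.75, negative; keep [-0.5, 0]
u = -0.25 gives h = 0.4375, positive; keep [-0.5, -0.25]
u = -0.375 gives h = -0.203125, negative; keep [-0.375, -0.25]
u = -0.3125 gives h = 0.1055, positive; keep [-0.375, -0.3125]

-0.3125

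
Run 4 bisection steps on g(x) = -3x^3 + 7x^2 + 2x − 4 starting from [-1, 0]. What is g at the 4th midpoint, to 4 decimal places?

x = -0.5 gives g = -2.875, negative; keep [-1, -0.5]
x = -0.75 gives g = -0.296875, negative; keep [-1, -0.75]
x = -0.875 gives g = 1.619141, positive; keep [-0.875, -0.75]
x = -0.8125 gives g = 0.6052, positive; keep [-0.8125, -0.75]

0.6052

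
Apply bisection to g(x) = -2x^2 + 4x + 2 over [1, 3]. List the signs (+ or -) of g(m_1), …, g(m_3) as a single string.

m = 2, g(m) = 2 (+); new bracket [2, 3]
m = 2.5, g(m) = -0.5 (−); new bracket [2, 2.5]
m = 2.25, g(m) = 0.875 (+); new bracket [2.25, 2.5]

+-+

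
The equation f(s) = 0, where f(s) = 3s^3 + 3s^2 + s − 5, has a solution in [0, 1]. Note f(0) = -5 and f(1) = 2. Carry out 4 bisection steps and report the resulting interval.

[0.8125, 0.875]

midpoint 0.5: f = -3.375 < 0 → [0.5, 1]
midpoint 0.75: f = -1.296875 < 0 → [0.75, 1]
midpoint 0.875: f = 0.181641 > 0 → [0.75, 0.875]
midpoint 0.8125: f = -0.5979 < 0 → [0.8125, 0.875]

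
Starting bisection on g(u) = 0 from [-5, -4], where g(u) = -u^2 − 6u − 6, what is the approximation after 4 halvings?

-4.6875

u = -4.5 gives g = 0.75, positive; keep [-5, -4.5]
u = -4.75 gives g = -0.0625, negative; keep [-4.75, -4.5]
u = -4.625 gives g = 0.359375, positive; keep [-4.75, -4.625]
u = -4.6875 gives g = 0.1523, positive; keep [-4.75, -4.6875]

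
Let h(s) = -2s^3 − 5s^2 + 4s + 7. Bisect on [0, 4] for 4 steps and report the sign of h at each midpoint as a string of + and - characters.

-+-+

m = 2, h(m) = -21 (−); new bracket [0, 2]
m = 1, h(m) = 4 (+); new bracket [1, 2]
m = 1.5, h(m) = -5 (−); new bracket [1, 1.5]
m = 1.25, h(m) = 0.2812 (+); new bracket [1.25, 1.5]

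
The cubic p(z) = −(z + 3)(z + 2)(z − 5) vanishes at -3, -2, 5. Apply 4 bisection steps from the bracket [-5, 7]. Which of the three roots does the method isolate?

midpoint 1: p = 48 > 0 → [1, 7]
midpoint 4: p = 42 > 0 → [4, 7]
midpoint 5.5: p = -31.875 < 0 → [4, 5.5]
midpoint 4.75: p = 13.0781 > 0 → [4.75, 5.5]

5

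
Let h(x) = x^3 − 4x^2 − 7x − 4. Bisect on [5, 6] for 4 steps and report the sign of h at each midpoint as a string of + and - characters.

m = 5.5, h(m) = 2.875 (+); new bracket [5, 5.5]
m = 5.25, h(m) = -6.296875 (−); new bracket [5.25, 5.5]
m = 5.375, h(m) = -1.900391 (−); new bracket [5.375, 5.5]
m = 5.4375, h(m) = 0.4392 (+); new bracket [5.375, 5.4375]

+--+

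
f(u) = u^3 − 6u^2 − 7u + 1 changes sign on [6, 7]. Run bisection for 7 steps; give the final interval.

[6.9765625, 6.984375]

m = 6.5, f(m) = -23.375 (−); new bracket [6.5, 7]
m = 6.75, f(m) = -12.078125 (−); new bracket [6.75, 7]
m = 6.875, f(m) = -5.767578 (−); new bracket [6.875, 7]
m = 6.9375, f(m) = -2.4417 (−); new bracket [6.9375, 7]
m = 6.96875, f(m) = -0.7354 (−); new bracket [6.96875, 7]
m = 6.984375, f(m) = 0.1287 (+); new bracket [6.96875, 6.984375]
m = 6.9765625, f(m) = -0.3043 (−); new bracket [6.9765625, 6.984375]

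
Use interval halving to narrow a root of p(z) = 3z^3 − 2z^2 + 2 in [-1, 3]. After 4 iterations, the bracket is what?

[-0.75, -0.5]

m = 1, p(m) = 3 (+); new bracket [-1, 1]
m = 0, p(m) = 2 (+); new bracket [-1, 0]
m = -0.5, p(m) = 1.125 (+); new bracket [-1, -0.5]
m = -0.75, p(m) = -0.3906 (−); new bracket [-0.75, -0.5]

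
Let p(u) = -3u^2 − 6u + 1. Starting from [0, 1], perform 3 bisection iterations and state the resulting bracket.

[0.125, 0.25]

midpoint 0.5: p = -2.75 < 0 → [0, 0.5]
midpoint 0.25: p = -0.6875 < 0 → [0, 0.25]
midpoint 0.125: p = 0.203125 > 0 → [0.125, 0.25]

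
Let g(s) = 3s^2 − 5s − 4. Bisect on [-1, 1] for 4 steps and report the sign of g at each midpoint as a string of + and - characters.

g(0) = -4 < 0, so the root lies in [-1, 0]
g(-0.5) = -0.75 < 0, so the root lies in [-1, -0.5]
g(-0.75) = 1.4375 > 0, so the root lies in [-0.75, -0.5]
g(-0.625) = 0.2969 > 0, so the root lies in [-0.625, -0.5]

--++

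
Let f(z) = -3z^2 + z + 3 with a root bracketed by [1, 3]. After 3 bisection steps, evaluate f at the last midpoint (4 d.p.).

midpoint 2: f = -7 < 0 → [1, 2]
midpoint 1.5: f = -2.25 < 0 → [1, 1.5]
midpoint 1.25: f = -0.4375 < 0 → [1, 1.25]

-0.4375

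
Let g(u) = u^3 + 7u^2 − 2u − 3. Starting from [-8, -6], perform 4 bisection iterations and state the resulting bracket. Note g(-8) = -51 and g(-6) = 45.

[-7.25, -7.125]

u = -7 gives g = 11, positive; keep [-8, -7]
u = -7.5 gives g = -16.125, negative; keep [-7.5, -7]
u = -7.25 gives g = -1.640625, negative; keep [-7.25, -7]
u = -7.125 gives g = 4.9043, positive; keep [-7.25, -7.125]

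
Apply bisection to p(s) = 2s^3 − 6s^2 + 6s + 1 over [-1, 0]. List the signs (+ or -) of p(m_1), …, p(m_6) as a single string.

--+--+

m = -0.5, p(m) = -3.75 (−); new bracket [-0.5, 0]
m = -0.25, p(m) = -0.90625 (−); new bracket [-0.25, 0]
m = -0.125, p(m) = 0.152344 (+); new bracket [-0.25, -0.125]
m = -0.1875, p(m) = -0.3491 (−); new bracket [-0.1875, -0.125]
m = -0.15625, p(m) = -0.0916 (−); new bracket [-0.15625, -0.125]
m = -0.140625, p(m) = 0.032 (+); new bracket [-0.15625, -0.140625]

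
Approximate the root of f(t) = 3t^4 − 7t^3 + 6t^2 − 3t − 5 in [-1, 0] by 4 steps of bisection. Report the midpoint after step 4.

m = -0.5, f(m) = -0.9375 (−); new bracket [-1, -0.5]
m = -0.75, f(m) = 4.527344 (+); new bracket [-0.75, -0.5]
m = -0.625, f(m) = 1.385498 (+); new bracket [-0.625, -0.5]
m = -0.5625, f(m) = 0.1321 (+); new bracket [-0.5625, -0.5]

-0.5625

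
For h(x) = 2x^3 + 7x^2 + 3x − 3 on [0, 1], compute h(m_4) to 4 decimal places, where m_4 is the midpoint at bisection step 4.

midpoint 0.5: h = 0.5 > 0 → [0, 0.5]
midpoint 0.25: h = -1.78125 < 0 → [0.25, 0.5]
midpoint 0.375: h = -0.785156 < 0 → [0.375, 0.5]
midpoint 0.4375: h = -0.1802 < 0 → [0.4375, 0.5]

-0.1802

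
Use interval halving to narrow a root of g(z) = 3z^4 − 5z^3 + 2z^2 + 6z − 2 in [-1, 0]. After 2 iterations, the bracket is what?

[-1, -0.75]

g(-0.5) = -3.6875 < 0, so the root lies in [-1, -0.5]
g(-0.75) = -2.316406 < 0, so the root lies in [-1, -0.75]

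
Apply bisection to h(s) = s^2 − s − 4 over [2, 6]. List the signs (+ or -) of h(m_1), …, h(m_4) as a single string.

m = 4, h(m) = 8 (+); new bracket [2, 4]
m = 3, h(m) = 2 (+); new bracket [2, 3]
m = 2.5, h(m) = -0.25 (−); new bracket [2.5, 3]
m = 2.75, h(m) = 0.8125 (+); new bracket [2.5, 2.75]

++-+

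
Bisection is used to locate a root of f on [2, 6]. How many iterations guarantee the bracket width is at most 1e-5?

19

Width after n steps is 4/2^n. Need 2^n ≥ 4/1e-5 = 400000.
2^18 = 262144 < 400000 ≤ 2^19 = 524288, so n = 19.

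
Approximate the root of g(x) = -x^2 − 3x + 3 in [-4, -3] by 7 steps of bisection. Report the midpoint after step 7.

-3.7890625

g(-3.5) = 1.25 > 0, so the root lies in [-4, -3.5]
g(-3.75) = 0.1875 > 0, so the root lies in [-4, -3.75]
g(-3.875) = -0.390625 < 0, so the root lies in [-3.875, -3.75]
g(-3.8125) = -0.0977 < 0, so the root lies in [-3.8125, -3.75]
g(-3.78125) = 0.0459 > 0, so the root lies in [-3.8125, -3.78125]
g(-3.796875) = -0.0256 < 0, so the root lies in [-3.796875, -3.78125]
g(-3.7890625) = 0.0102 > 0, so the root lies in [-3.796875, -3.7890625]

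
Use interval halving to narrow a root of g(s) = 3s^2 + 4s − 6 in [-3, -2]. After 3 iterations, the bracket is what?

[-2.25, -2.125]

midpoint -2.5: g = 2.75 > 0 → [-2.5, -2]
midpoint -2.25: g = 0.1875 > 0 → [-2.25, -2]
midpoint -2.125: g = -0.953125 < 0 → [-2.25, -2.125]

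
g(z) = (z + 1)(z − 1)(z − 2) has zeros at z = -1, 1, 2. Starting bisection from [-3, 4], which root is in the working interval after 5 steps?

-1

midpoint 0.5: g = 1.125 > 0 → [-3, 0.5]
midpoint -1.25: g = -1.828125 < 0 → [-1.25, 0.5]
midpoint -0.375: g = 2.041016 > 0 → [-1.25, -0.375]
midpoint -0.8125: g = 0.9558 > 0 → [-1.25, -0.8125]
midpoint -1.03125: g = -0.1924 < 0 → [-1.03125, -0.8125]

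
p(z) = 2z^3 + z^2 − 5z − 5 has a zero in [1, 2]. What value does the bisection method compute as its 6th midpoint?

1.734375

z = 1.5 gives p = -3.5, negative; keep [1.5, 2]
z = 1.75 gives p = 0.03125, positive; keep [1.5, 1.75]
z = 1.625 gives p = -1.902344, negative; keep [1.625, 1.75]
z = 1.6875 gives p = -0.979, negative; keep [1.6875, 1.75]
z = 1.71875 gives p = -0.4849, negative; keep [1.71875, 1.75]
z = 1.734375 gives p = -0.2296, negative; keep [1.734375, 1.75]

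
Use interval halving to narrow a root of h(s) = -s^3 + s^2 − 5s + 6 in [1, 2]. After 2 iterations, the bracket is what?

midpoint 1.5: h = -2.625 < 0 → [1, 1.5]
midpoint 1.25: h = -0.640625 < 0 → [1, 1.25]

[1, 1.25]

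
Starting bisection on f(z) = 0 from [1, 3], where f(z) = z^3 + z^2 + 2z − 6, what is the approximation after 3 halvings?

1.25

z = 2 gives f = 10, positive; keep [1, 2]
z = 1.5 gives f = 2.625, positive; keep [1, 1.5]
z = 1.25 gives f = 0.015625, positive; keep [1, 1.25]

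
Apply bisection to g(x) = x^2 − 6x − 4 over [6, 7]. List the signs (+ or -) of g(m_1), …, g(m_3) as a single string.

midpoint 6.5: g = -0.75 < 0 → [6.5, 7]
midpoint 6.75: g = 1.0625 > 0 → [6.5, 6.75]
midpoint 6.625: g = 0.140625 > 0 → [6.5, 6.625]

-++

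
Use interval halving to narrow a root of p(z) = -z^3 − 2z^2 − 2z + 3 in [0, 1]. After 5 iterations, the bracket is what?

[0.71875, 0.75]

z = 0.5 gives p = 1.375, positive; keep [0.5, 1]
z = 0.75 gives p = -0.046875, negative; keep [0.5, 0.75]
z = 0.625 gives p = 0.724609, positive; keep [0.625, 0.75]
z = 0.6875 gives p = 0.3547, positive; keep [0.6875, 0.75]
z = 0.71875 gives p = 0.158, positive; keep [0.71875, 0.75]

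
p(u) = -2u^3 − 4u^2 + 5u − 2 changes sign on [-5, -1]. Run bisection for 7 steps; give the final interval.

[-2.96875, -2.9375]

p(-3) = 1 > 0, so the root lies in [-3, -1]
p(-2) = -12 < 0, so the root lies in [-3, -2]
p(-2.5) = -8.25 < 0, so the root lies in [-3, -2.5]
p(-2.75) = -4.4062 < 0, so the root lies in [-3, -2.75]
p(-2.875) = -1.9102 < 0, so the root lies in [-3, -2.875]
p(-2.9375) = -0.5083 < 0, so the root lies in [-3, -2.9375]
p(-2.96875) = 0.2324 > 0, so the root lies in [-2.96875, -2.9375]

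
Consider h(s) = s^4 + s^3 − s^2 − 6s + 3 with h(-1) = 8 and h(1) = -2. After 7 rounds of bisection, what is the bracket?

h(0) = 3 > 0, so the root lies in [0, 1]
h(0.5) = -0.0625 < 0, so the root lies in [0, 0.5]
h(0.25) = 1.457031 > 0, so the root lies in [0.25, 0.5]
h(0.375) = 0.6819 > 0, so the root lies in [0.375, 0.5]
h(0.4375) = 0.304 > 0, so the root lies in [0.4375, 0.5]
h(0.46875) = 0.1191 > 0, so the root lies in [0.46875, 0.5]
h(0.484375) = 0.0278 > 0, so the root lies in [0.484375, 0.5]

[0.484375, 0.5]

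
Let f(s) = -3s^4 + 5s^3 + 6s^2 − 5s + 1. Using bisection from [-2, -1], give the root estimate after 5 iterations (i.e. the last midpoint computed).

f(-1.5) = -10.0625 < 0, so the root lies in [-1.5, -1]
f(-1.25) = -0.464844 < 0, so the root lies in [-1.25, -1]
f(-1.125) = 2.294189 > 0, so the root lies in [-1.25, -1.125]
f(-1.1875) = 1.06 > 0, so the root lies in [-1.25, -1.1875]
f(-1.21875) = 0.3357 > 0, so the root lies in [-1.25, -1.21875]

-1.21875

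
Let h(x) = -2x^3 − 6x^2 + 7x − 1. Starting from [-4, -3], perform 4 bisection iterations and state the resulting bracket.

[-3.9375, -3.875]

m = -3.5, h(m) = -13.25 (−); new bracket [-4, -3.5]
m = -3.75, h(m) = -6.15625 (−); new bracket [-4, -3.75]
m = -3.875, h(m) = -1.847656 (−); new bracket [-4, -3.875]
m = -3.9375, h(m) = 0.5073 (+); new bracket [-3.9375, -3.875]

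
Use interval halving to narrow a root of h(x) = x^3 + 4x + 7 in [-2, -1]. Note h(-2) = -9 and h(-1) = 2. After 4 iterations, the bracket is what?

[-1.3125, -1.25]

x = -1.5 gives h = -2.375, negative; keep [-1.5, -1]
x = -1.25 gives h = 0.046875, positive; keep [-1.5, -1.25]
x = -1.375 gives h = -1.099609, negative; keep [-1.375, -1.25]
x = -1.3125 gives h = -0.511, negative; keep [-1.3125, -1.25]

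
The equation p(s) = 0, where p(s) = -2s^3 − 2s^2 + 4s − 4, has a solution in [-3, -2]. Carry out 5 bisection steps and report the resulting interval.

m = -2.5, p(m) = 4.75 (+); new bracket [-2.5, -2]
m = -2.25, p(m) = -0.34375 (−); new bracket [-2.5, -2.25]
m = -2.375, p(m) = 2.011719 (+); new bracket [-2.375, -2.25]
m = -2.3125, p(m) = 0.7876 (+); new bracket [-2.3125, -2.25]
m = -2.28125, p(m) = 0.2105 (+); new bracket [-2.28125, -2.25]

[-2.28125, -2.25]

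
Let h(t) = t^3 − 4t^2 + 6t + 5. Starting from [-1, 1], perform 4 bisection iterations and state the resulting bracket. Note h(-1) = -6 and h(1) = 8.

h(0) = 5 > 0, so the root lies in [-1, 0]
h(-0.5) = 0.875 > 0, so the root lies in [-1, -0.5]
h(-0.75) = -2.171875 < 0, so the root lies in [-0.75, -0.5]
h(-0.625) = -0.5566 < 0, so the root lies in [-0.625, -0.5]

[-0.625, -0.5]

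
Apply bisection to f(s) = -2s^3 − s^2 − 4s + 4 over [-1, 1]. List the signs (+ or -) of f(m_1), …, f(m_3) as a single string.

++-

midpoint 0: f = 4 > 0 → [0, 1]
midpoint 0.5: f = 1.5 > 0 → [0.5, 1]
midpoint 0.75: f = -0.40625 < 0 → [0.5, 0.75]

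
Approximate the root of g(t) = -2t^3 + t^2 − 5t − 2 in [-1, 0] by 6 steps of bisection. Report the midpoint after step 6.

t = -0.5 gives g = 1, positive; keep [-0.5, 0]
t = -0.25 gives g = -0.65625, negative; keep [-0.5, -0.25]
t = -0.375 gives g = 0.121094, positive; keep [-0.375, -0.25]
t = -0.3125 gives g = -0.2788, negative; keep [-0.375, -0.3125]
t = -0.34375 gives g = -0.0818, negative; keep [-0.375, -0.34375]
t = -0.359375 gives g = 0.0189, positive; keep [-0.359375, -0.34375]

-0.359375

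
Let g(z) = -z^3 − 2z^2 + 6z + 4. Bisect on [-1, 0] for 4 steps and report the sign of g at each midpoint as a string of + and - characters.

+--+

midpoint -0.5: g = 0.625 > 0 → [-1, -0.5]
midpoint -0.75: g = -1.203125 < 0 → [-0.75, -0.5]
midpoint -0.625: g = -0.287109 < 0 → [-0.625, -0.5]
midpoint -0.5625: g = 0.1702 > 0 → [-0.625, -0.5625]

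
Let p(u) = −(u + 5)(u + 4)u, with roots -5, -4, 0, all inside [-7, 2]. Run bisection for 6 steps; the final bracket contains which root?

u = -2.5 gives p = 9.375, positive; keep [-2.5, 2]
u = -0.25 gives p = 4.453125, positive; keep [-0.25, 2]
u = 0.875 gives p = -25.060547, negative; keep [-0.25, 0.875]
u = 0.3125 gives p = -7.1594, negative; keep [-0.25, 0.3125]
u = 0.03125 gives p = -0.6338, negative; keep [-0.25, 0.03125]
u = -0.109375 gives p = 2.0811, positive; keep [-0.109375, 0.03125]

0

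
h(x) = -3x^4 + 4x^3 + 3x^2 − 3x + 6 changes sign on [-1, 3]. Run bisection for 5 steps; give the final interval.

[1.875, 2]

midpoint 1: h = 7 > 0 → [1, 3]
midpoint 2: h = -4 < 0 → [1, 2]
midpoint 1.5: h = 6.5625 > 0 → [1.5, 2]
midpoint 1.75: h = 3.2383 > 0 → [1.75, 2]
midpoint 1.875: h = 0.2102 > 0 → [1.875, 2]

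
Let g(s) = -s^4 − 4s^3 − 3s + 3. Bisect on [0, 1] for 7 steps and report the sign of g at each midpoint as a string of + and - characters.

m = 0.5, g(m) = 0.9375 (+); new bracket [0.5, 1]
m = 0.75, g(m) = -1.253906 (−); new bracket [0.5, 0.75]
m = 0.625, g(m) = -0.00415 (−); new bracket [0.5, 0.625]
m = 0.5625, g(m) = 0.5005 (+); new bracket [0.5625, 0.625]
m = 0.59375, g(m) = 0.2572 (+); new bracket [0.59375, 0.625]
m = 0.609375, g(m) = 0.1288 (+); new bracket [0.609375, 0.625]
m = 0.6171875, g(m) = 0.0629 (+); new bracket [0.6171875, 0.625]

+--++++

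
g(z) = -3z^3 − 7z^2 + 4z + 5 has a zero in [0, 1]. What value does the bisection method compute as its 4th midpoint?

0.9375

g(0.5) = 4.875 > 0, so the root lies in [0.5, 1]
g(0.75) = 2.796875 > 0, so the root lies in [0.75, 1]
g(0.875) = 1.130859 > 0, so the root lies in [0.875, 1]
g(0.9375) = 0.1257 > 0, so the root lies in [0.9375, 1]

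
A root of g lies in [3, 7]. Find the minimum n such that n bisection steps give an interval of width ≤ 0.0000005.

Width after n steps is 4/2^n. Need 2^n ≥ 4/0.0000005 = 8000000.
2^22 = 4194304 < 8000000 ≤ 2^23 = 8388608, so n = 23.

23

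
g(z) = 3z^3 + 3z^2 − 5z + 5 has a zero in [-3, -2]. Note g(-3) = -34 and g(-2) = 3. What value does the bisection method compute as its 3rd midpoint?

-2.125

z = -2.5 gives g = -10.625, negative; keep [-2.5, -2]
z = -2.25 gives g = -2.734375, negative; keep [-2.25, -2]
z = -2.125 gives g = 0.384766, positive; keep [-2.25, -2.125]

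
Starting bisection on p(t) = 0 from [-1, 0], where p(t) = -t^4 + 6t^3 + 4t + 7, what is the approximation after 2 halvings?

m = -0.5, p(m) = 4.1875 (+); new bracket [-1, -0.5]
m = -0.75, p(m) = 1.152344 (+); new bracket [-1, -0.75]

-0.75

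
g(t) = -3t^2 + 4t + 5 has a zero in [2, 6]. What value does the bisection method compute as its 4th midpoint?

g(4) = -27 < 0, so the root lies in [2, 4]
g(3) = -10 < 0, so the root lies in [2, 3]
g(2.5) = -3.75 < 0, so the root lies in [2, 2.5]
g(2.25) = -1.1875 < 0, so the root lies in [2, 2.25]

2.25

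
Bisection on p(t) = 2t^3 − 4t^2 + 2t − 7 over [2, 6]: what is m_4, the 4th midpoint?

midpoint 4: p = 65 > 0 → [2, 4]
midpoint 3: p = 17 > 0 → [2, 3]
midpoint 2.5: p = 4.25 > 0 → [2, 2.5]
midpoint 2.25: p = 0.0312 > 0 → [2, 2.25]

2.25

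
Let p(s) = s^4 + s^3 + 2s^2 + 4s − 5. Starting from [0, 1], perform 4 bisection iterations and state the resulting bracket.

[0.75, 0.8125]

s = 0.5 gives p = -2.3125, negative; keep [0.5, 1]
s = 0.75 gives p = -0.136719, negative; keep [0.75, 1]
s = 0.875 gives p = 1.287354, positive; keep [0.75, 0.875]
s = 0.8125 gives p = 0.5425, positive; keep [0.75, 0.8125]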